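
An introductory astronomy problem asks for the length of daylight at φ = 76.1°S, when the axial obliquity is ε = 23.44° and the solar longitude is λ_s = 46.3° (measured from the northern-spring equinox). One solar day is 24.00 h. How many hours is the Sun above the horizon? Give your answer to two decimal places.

0.00 h

Solar declination: sin δ = sin ε · sin λ_s = sin 23.44° × sin 46.3° = 0.28759, so δ = +16.714°.
cos H₀ = −tan φ · tan δ = 1.2133 ≥ 1, so the Sun never rises (polar night) and H₀ = 0.
Daylight = 2H₀/(2π) × 24.00 h = (0.0000/π) × 24.00 = 0.00 h.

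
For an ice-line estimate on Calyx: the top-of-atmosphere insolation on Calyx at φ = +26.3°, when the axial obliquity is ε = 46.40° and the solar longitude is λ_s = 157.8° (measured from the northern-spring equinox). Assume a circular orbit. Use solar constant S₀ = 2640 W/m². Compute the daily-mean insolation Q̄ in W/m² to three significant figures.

Solar declination: sin δ = sin ε · sin λ_s = sin 46.40° × sin 157.8° = 0.27362, so δ = +15.880°.
cos H₀ = −tan(+26.3°) tan(+15.880°) = -0.1406, H₀ = 1.7119 rad.
Bracket: H₀ sin φ sin δ + cos φ cos δ sin H₀ = 1.7119×0.44307×0.27362 + 0.89649×0.96184×0.99007 = 0.207538 + 0.853718 = 1.061256.
Q̄ = (S₀/π) × [bracket] = (2640/π) × 1.061256 = 891.8 W/m².

Q̄ ≈ 892 W/m²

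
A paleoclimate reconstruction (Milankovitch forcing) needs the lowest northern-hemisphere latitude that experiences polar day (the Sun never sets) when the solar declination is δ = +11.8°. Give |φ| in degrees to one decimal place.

Polar day requires cos H₀ = −tan φ tan δ ≤ −1, i.e. tan φ tan δ ≥ 1.
The boundary is |tan φ| · |tan δ| = 1, so |φ| = 90° − |δ| = 90° − 11.8° = 78.2° in the northern hemisphere.

|φ| = 78.2°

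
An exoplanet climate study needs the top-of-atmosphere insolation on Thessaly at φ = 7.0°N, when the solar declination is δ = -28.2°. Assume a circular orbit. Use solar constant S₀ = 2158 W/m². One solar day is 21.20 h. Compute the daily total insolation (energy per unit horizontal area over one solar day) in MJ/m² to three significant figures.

41.2 MJ/m²

cos H₀ = −tan(+7.0°) tan(-28.200°) = 0.0658, H₀ = 1.5049 rad.
Bracket: H₀ sin φ sin δ + cos φ cos δ sin H₀ = 1.5049×0.12187×-0.47255 + 0.99255×0.88130×0.99783 = -0.086667 + 0.872836 = 0.786169.
Q̄ = (S₀/π) × [bracket] = (2158/π) × 0.786169 = 540.03 W/m².
Daily total = Q̄ × 21.20 h × 3600 s/h = 540.03 × 21.20 × 3600 / 10⁶ = 41.22 MJ/m².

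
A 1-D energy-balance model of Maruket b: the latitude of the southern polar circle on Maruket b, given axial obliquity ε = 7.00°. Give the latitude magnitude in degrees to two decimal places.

83.00°

The polar circle is the lowest latitude that experiences at least one full rotation of continuous darkness at the northern-summer solstice; it lies at |φ| = 90° − ε = 90° − 7.00° = 83.00°.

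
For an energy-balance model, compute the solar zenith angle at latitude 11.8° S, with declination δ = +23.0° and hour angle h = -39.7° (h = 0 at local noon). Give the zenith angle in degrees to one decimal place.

cos θ_z = sin φ sin δ + cos φ cos δ cos h = -0.079903 + 0.693269 = 0.613366.
θ_z = arccos(0.613366) = 52.2°.

θ_z = 52.2°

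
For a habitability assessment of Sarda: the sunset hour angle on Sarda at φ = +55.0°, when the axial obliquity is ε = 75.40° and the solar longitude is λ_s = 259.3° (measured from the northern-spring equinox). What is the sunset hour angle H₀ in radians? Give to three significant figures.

H₀ = 0.00 rad

Solar declination: sin δ = sin ε · sin λ_s = sin 75.40° × sin 259.3° = -0.95088, so δ = -71.968°.
cos H₀ = −tan φ · tan δ = 4.3870 ≥ 1, so the host star never rises (polar night) and H₀ = 0.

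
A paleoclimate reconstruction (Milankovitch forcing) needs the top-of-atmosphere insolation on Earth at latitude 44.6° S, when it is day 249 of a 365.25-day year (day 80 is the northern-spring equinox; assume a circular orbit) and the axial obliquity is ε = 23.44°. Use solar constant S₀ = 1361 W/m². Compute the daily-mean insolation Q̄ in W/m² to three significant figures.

Q̄ ≈ 264 W/m²

Solar longitude: λ_s = 360° × (249 − 80)/365.25 = 166.571°.
sin δ = sin 23.44° × sin 166.571° = 0.09238, so δ = +5.301°.
cos H₀ = −tan(-44.6°) tan(+5.301°) = 0.0915, H₀ = 1.4792 rad.
Bracket: H₀ sin φ sin δ + cos φ cos δ sin H₀ = 1.4792×-0.70215×0.09238 + 0.71203×0.99572×0.99581 = -0.095948 + 0.706012 = 0.610064.
Q̄ = (S₀/π) × [bracket] = (1361/π) × 0.610064 = 264.3 W/m².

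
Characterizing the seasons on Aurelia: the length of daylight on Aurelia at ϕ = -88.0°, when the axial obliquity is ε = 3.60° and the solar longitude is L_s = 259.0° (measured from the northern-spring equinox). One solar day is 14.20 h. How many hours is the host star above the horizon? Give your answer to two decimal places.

Solar declination: sin δ = sin ε · sin L_s = sin 3.60° × sin 259.0° = -0.06164, so δ = -3.534°.
Sunrise equation: cos h₀ = −tan ϕ · tan δ = -1.7684 ≤ −1, so the host star never sets (polar day) and h₀ = π.
Daylight = 2h₀/(2π) × 14.20 h = (3.1416/π) × 14.20 = 14.20 h.

14.20 h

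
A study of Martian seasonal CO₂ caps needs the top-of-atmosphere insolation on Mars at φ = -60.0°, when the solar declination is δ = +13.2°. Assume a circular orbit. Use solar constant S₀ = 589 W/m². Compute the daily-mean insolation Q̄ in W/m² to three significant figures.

Q̄ ≈ 40.7 W/m²

cos H₀ = −tan(-60.0°) tan(+13.200°) = 0.4062, H₀ = 1.1525 rad.
Bracket: H₀ sin φ sin δ + cos φ cos δ sin H₀ = 1.1525×-0.86603×0.22835 + 0.50000×0.97358×0.91376 = -0.227916 + 0.444809 = 0.216893.
Q̄ = (S₀/π) × [bracket] = (589/π) × 0.216893 = 40.66 W/m².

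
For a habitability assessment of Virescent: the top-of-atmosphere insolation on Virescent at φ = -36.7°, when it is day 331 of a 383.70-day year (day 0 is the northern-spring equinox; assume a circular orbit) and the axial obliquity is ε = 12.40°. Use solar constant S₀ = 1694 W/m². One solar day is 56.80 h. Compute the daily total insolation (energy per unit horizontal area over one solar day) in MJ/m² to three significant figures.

105 MJ/m²

Solar longitude: λ_s = 360° × (331 − 0)/383.70 = 310.555°.
sin δ = sin 12.40° × sin 310.555° = -0.16315, so δ = -9.390°.
cos H₀ = −tan(-36.7°) tan(-9.390°) = -0.1233, H₀ = 1.6944 rad.
Bracket: H₀ sin φ sin δ + cos φ cos δ sin H₀ = 1.6944×-0.59763×-0.16315 + 0.80178×0.98660×0.99237 = 0.165210 + 0.785001 = 0.950211.
Q̄ = (S₀/π) × [bracket] = (1694/π) × 0.950211 = 512.37 W/m².
Daily total = Q̄ × 56.80 h × 3600 s/h = 512.37 × 56.80 × 3600 / 10⁶ = 104.8 MJ/m².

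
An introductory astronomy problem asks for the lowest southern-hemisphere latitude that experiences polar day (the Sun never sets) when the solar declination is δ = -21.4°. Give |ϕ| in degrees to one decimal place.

|ϕ| = 68.6°

Polar day requires cos h₀ = −tan ϕ tan δ ≤ −1, i.e. tan ϕ tan δ ≥ 1.
The boundary is |tan ϕ| · |tan δ| = 1, so |ϕ| = 90° − |δ| = 90° − 21.4° = 68.6° in the southern hemisphere.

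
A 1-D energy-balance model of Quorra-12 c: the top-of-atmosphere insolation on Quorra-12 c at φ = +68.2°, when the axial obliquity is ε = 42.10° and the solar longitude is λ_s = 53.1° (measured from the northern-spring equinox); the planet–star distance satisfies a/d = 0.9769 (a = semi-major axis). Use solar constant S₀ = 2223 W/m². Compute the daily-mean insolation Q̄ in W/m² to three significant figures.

Q̄ ≈ 1.06e+03 W/m²

Solar declination: sin δ = sin ε · sin λ_s = sin 42.10° × sin 53.1° = 0.53613, so δ = +32.421°.
cos H₀ = −tan(+68.2°) tan(+32.421°) = -1.5879 ≤ −1 ⇒ polar day, H₀ = π.
Bracket: H₀ sin φ sin δ + cos φ cos δ sin H₀ = 3.1416×0.92849×0.53613 + 0.37137×0.84414×0.00000 = 1.563861 + 0.000000 = 1.563861.
Inverse-square distance factor (a/d)² = 0.9769² = 0.954334.
Q̄ = (S₀/π) × 0.954334 × [bracket] = (2223/π) × 0.954334 × 1.563861 = 1056 W/m².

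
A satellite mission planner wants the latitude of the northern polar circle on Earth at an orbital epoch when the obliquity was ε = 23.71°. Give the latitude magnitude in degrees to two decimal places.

The polar circle is the lowest latitude that experiences at least one full rotation of continuous daylight at the northern-summer solstice; it lies at |φ| = 90° − ε = 90° − 23.71° = 66.29°.

66.29°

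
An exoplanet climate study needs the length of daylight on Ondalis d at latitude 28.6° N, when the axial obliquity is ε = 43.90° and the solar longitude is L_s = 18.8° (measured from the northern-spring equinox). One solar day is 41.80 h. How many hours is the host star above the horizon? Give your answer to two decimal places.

Solar declination: sin δ = sin ε · sin L_s = sin 43.90° × sin 18.8° = 0.22346, so δ = +12.912°.
cos h₀ = −tan ϕ · tan δ = −tan(+28.6°) × tan(+12.912°) = -0.1250, so h₀ = 1.6961 rad = 97.18°.
Daylight = 2h₀/(2π) × 41.80 h = (1.6961/π) × 41.80 = 22.57 h.

22.57 h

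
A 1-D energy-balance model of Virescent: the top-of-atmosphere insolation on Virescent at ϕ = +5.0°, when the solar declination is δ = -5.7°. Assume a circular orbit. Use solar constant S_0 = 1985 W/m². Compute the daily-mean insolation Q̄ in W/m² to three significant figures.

Q̄ ≈ 618 W/m²

cos h₀ = −tan(+5.0°) tan(-5.700°) = 0.0087, h₀ = 1.5621 rad.
Bracket: h₀ sin ϕ sin δ + cos ϕ cos δ sin h₀ = 1.5621×0.08716×-0.09932 + 0.99619×0.99506×0.99996 = -0.013523 + 0.991229 = 0.977706.
Q̄ = (S_0/π) × [bracket] = (1985/π) × 0.977706 = 617.8 W/m².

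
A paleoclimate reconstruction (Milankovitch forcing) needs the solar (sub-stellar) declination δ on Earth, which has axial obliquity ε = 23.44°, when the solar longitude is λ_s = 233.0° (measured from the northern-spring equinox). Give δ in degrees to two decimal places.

sin δ = sin ε · sin λ_s = sin 23.44° × sin 233.0° = -0.317688.
δ = arcsin(-0.317688) = -18.52°.

δ = -18.52°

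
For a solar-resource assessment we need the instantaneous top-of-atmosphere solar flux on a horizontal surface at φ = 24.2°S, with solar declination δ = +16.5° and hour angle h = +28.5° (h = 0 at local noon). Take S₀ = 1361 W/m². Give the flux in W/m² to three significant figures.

cos θ_z = sin φ sin δ + cos φ cos δ cos h = -0.116424 + 0.768577 = 0.652153.
Flux = S₀ · cos θ_z = 1361 × 0.652153 = 887.6 W/m².

888 W/m²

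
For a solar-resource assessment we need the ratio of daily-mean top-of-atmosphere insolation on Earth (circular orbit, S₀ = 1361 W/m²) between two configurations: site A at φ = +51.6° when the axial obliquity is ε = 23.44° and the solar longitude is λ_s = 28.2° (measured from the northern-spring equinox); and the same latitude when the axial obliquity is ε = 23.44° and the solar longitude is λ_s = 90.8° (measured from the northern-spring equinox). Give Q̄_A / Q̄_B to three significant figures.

Q̄_A / Q̄_B ≈ 0.749

— Configuration A (φ=+51.6°):
Solar declination: sin δ = sin ε · sin λ_s = sin 23.44° × sin 28.2° = 0.18798, so δ = +10.835°.
cos H₀ = −tan(+51.6°) tan(+10.835°) = -0.2415, H₀ = 1.8147 rad.
Bracket: H₀ sin φ sin δ + cos φ cos δ sin H₀ = 1.8147×0.78369×0.18798 + 0.62115×0.98217×0.97041 = 0.267338 + 0.592023 = 0.859361.
Q̄ = (S₀/π) × [bracket] = (1361/π) × 0.859361 = 372.29 W/m².
— Configuration B (φ=+51.6°):
Solar declination: sin δ = sin ε · sin λ_s = sin 23.44° × sin 90.8° = 0.39775, so δ = +23.438°.
cos H₀ = −tan(+51.6°) tan(+23.438°) = -0.5470, H₀ = 2.1495 rad.
Bracket: H₀ sin φ sin δ + cos φ cos δ sin H₀ = 2.1495×0.78369×0.39775 + 0.62115×0.91749×0.83716 = 0.670026 + 0.477097 = 1.147123.
Q̄ = (S₀/π) × [bracket] = (1361/π) × 1.147123 = 496.96 W/m².
Ratio Q̄_A / Q̄_B = 372.29 / 496.96 = 0.7491.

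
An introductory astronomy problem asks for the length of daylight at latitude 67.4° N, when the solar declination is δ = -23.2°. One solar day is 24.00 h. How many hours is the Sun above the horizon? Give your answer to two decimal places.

0.00 h

cos h₀ = −tan ϕ · tan δ = 1.0296 ≥ 1, so the Sun never rises (polar night) and h₀ = 0.
Daylight = 2h₀/(2π) × 24.00 h = (0.0000/π) × 24.00 = 0.00 h.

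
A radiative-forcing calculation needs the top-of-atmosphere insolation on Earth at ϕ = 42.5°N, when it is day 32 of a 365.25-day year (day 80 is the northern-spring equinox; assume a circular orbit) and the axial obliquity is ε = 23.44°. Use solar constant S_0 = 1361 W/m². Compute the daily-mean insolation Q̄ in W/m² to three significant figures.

Solar longitude: L_s = 360° × (32 − 80)/365.25 = -47.310°, i.e. -47.310° + 360° = 312.690°.
sin δ = sin 23.44° × sin 312.690° = -0.29239, so δ = -17.001°.
cos h₀ = −tan(+42.5°) tan(-17.001°) = 0.2802, h₀ = 1.2868 rad.
Bracket: h₀ sin ϕ sin δ + cos ϕ cos δ sin h₀ = 1.2868×0.67559×-0.29239 + 0.73728×0.95630×0.95995 = -0.254189 + 0.676823 = 0.422634.
Q̄ = (S_0/π) × [bracket] = (1361/π) × 0.422634 = 183.1 W/m².

Q̄ ≈ 183 W/m²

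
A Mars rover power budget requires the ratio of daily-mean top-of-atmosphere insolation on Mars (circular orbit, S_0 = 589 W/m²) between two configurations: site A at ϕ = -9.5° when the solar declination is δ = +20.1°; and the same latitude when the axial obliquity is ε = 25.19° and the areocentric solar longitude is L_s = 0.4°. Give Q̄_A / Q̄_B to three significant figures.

Q̄_A / Q̄_B ≈ 0.851

— Configuration A (ϕ=-9.5°):
cos h₀ = −tan(-9.5°) tan(+20.100°) = 0.0612, h₀ = 1.5095 rad.
Bracket: h₀ sin ϕ sin δ + cos ϕ cos δ sin h₀ = 1.5095×-0.16505×0.34366 + 0.98629×0.93909×0.99812 = -0.085620 + 0.924474 = 0.838854.
Q̄ = (S_0/π) × [bracket] = (589/π) × 0.838854 = 157.27 W/m².
— Configuration B (ϕ=-9.5°):
sin δ = sin 25.19° × sin 0.4° = 0.00297, so δ = +0.170°.
cos h₀ = −tan(-9.5°) tan(+0.170°) = 0.0005, h₀ = 1.5703 rad.
Bracket: h₀ sin ϕ sin δ + cos ϕ cos δ sin h₀ = 1.5703×-0.16505×0.00297 + 0.98629×1.00000×1.00000 = -0.000770 + 0.986290 = 0.985520.
Q̄ = (S_0/π) × [bracket] = (589/π) × 0.985520 = 184.77 W/m².
Ratio Q̄_A / Q̄_B = 157.27 / 184.77 = 0.8512.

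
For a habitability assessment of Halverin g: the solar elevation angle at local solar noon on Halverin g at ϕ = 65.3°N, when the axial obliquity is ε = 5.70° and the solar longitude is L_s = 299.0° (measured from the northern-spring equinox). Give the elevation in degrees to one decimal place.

19.7°

Solar declination: sin δ = sin ε · sin L_s = sin 5.70° × sin 299.0° = -0.08687, so δ = -4.983°.
At local noon the hour angle is zero, so the zenith angle equals |ϕ − δ| = |+65.3° − (-4.983°)| = 70.283°.
Elevation = 90° − 70.283° = 19.7°.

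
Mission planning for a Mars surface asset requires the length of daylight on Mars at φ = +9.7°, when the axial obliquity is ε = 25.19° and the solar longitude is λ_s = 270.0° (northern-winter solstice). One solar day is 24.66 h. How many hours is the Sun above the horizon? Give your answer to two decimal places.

11.70 h

Solar declination: sin δ = sin ε · sin λ_s = sin 25.19° × sin 270.0° = -0.42562, so δ = -25.190°.
cos H₀ = −tan φ · tan δ = −tan(+9.7°) × tan(-25.190°) = 0.0804, so H₀ = 1.4903 rad = 85.39°.
Daylight = 2H₀/(2π) × 24.66 h = (1.4903/π) × 24.66 = 11.70 h.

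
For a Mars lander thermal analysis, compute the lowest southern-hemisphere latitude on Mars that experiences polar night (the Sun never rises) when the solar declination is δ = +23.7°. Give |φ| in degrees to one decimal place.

Polar night requires cos H₀ = −tan φ tan δ ≥ 1, i.e. tan φ tan δ ≤ −1.
The boundary is |tan φ| · |tan δ| = 1, so |φ| = 90° − |δ| = 90° − 23.7° = 66.3° in the southern hemisphere.

|φ| = 66.3°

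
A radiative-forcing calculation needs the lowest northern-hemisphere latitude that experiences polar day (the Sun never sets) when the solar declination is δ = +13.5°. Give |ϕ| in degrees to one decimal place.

|ϕ| = 76.5°

Polar day requires cos h₀ = −tan ϕ tan δ ≤ −1, i.e. tan ϕ tan δ ≥ 1.
The boundary is |tan ϕ| · |tan δ| = 1, so |ϕ| = 90° − |δ| = 90° − 13.5° = 76.5° in the northern hemisphere.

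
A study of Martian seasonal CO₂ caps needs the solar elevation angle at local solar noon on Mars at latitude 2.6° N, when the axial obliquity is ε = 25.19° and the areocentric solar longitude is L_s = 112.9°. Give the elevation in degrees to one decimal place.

sin δ = sin 25.19° × sin 112.9° = 0.39208, so δ = +23.084°.
At local noon the hour angle is zero, so the zenith angle equals |ϕ − δ| = |+2.6° − (+23.084°)| = 20.484°.
Elevation = 90° − 20.484° = 69.5°.

69.5°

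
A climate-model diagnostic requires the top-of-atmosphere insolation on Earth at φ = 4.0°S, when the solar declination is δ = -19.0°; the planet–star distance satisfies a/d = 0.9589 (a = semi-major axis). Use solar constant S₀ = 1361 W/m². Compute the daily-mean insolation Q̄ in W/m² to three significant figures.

Q̄ ≈ 390 W/m²

cos H₀ = −tan(-4.0°) tan(-19.000°) = -0.0241, H₀ = 1.5949 rad.
Bracket: H₀ sin φ sin δ + cos φ cos δ sin H₀ = 1.5949×-0.06976×-0.32557 + 0.99756×0.94552×0.99971 = 0.036223 + 0.942939 = 0.979162.
Inverse-square distance factor (a/d)² = 0.9589² = 0.919489.
Q̄ = (S₀/π) × 0.919489 × [bracket] = (1361/π) × 0.919489 × 0.979162 = 390.0 W/m².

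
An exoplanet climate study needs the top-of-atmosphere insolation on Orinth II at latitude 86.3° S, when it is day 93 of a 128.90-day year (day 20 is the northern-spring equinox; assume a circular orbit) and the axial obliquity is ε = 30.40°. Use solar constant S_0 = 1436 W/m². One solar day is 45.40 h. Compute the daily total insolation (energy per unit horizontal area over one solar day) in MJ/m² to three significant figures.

Solar longitude: L_s = 360° × (93 − 20)/128.90 = 203.879°.
sin δ = sin 30.40° × sin 203.879° = -0.20485, so δ = -11.820°.
cos h₀ = −tan(-86.3°) tan(-11.820°) = -3.2363 ≤ −1 ⇒ polar day, h₀ = π.
Bracket: h₀ sin ϕ sin δ + cos ϕ cos δ sin h₀ = 3.1416×-0.99792×-0.20485 + 0.06453×0.97879×0.00000 = 0.642218 + 0.000000 = 0.642218.
Q̄ = (S_0/π) × [bracket] = (1436/π) × 0.642218 = 293.55 W/m².
Daily total = Q̄ × 45.40 h × 3600 s/h = 293.55 × 45.40 × 3600 / 10⁶ = 47.98 MJ/m².

48.0 MJ/m²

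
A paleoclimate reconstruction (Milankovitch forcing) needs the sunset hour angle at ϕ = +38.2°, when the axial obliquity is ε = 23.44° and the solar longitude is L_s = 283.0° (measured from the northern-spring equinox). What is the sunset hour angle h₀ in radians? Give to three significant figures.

h₀ = 1.23 rad

Solar declination: sin δ = sin ε · sin L_s = sin 23.44° × sin 283.0° = -0.38759, so δ = -22.805°.
cos h₀ = −tan ϕ · tan δ = −tan(+38.2°) × tan(-22.805°) = 0.3309, so h₀ = 1.2336 rad = 70.68°.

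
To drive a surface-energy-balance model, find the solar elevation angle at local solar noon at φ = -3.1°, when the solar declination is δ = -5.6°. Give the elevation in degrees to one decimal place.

At local noon the hour angle is zero, so the zenith angle equals |φ − δ| = |-3.1° − (-5.600°)| = 2.500°.
Elevation = 90° − 2.500° = 87.5°.

87.5°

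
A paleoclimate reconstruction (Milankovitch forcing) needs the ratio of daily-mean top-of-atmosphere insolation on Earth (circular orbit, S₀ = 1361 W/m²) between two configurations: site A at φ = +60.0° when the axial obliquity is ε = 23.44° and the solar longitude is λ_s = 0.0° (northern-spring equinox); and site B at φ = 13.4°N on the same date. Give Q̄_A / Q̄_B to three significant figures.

— Configuration A (φ=+60.0°):
Solar declination: sin δ = sin ε · sin λ_s = sin 23.44° × sin 0.0° = 0.00000, so δ = +0.000°.
cos H₀ = −tan(+60.0°) tan(+0.000°) = -0.0000, H₀ = 1.5708 rad.
Bracket: H₀ sin φ sin δ + cos φ cos δ sin H₀ = 1.5708×0.86603×0.00000 + 0.50000×1.00000×1.00000 = 0.000000 + 0.500000 = 0.500000.
Q̄ = (S₀/π) × [bracket] = (1361/π) × 0.500000 = 216.61 W/m².
— Configuration B (φ=+13.4°):
cos H₀ = −tan(+13.4°) tan(+0.000°) = -0.0000, H₀ = 1.5708 rad.
Bracket: H₀ sin φ sin δ + cos φ cos δ sin H₀ = 1.5708×0.23175×0.00000 + 0.97278×1.00000×1.00000 = 0.000000 + 0.972780 = 0.972780.
Q̄ = (S₀/π) × [bracket] = (1361/π) × 0.972780 = 421.43 W/m².
Ratio Q̄_A / Q̄_B = 216.61 / 421.43 = 0.5140.

Q̄_A / Q̄_B ≈ 0.514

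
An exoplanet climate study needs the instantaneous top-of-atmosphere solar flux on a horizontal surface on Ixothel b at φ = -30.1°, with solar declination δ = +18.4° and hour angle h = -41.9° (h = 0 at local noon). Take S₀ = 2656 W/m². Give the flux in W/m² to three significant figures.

cos θ_z = sin φ sin δ + cos φ cos δ cos h = -0.158301 + 0.611021 = 0.452720.
Flux = S₀ · cos θ_z = 2656 × 0.452720 = 1202 W/m².

1.20e+03 W/m²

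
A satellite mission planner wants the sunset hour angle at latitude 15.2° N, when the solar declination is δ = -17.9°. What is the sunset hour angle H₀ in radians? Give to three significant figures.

H₀ = 1.48 rad

cos H₀ = −tan φ · tan δ = −tan(+15.2°) × tan(-17.900°) = 0.0878, so H₀ = 1.4829 rad = 84.97°.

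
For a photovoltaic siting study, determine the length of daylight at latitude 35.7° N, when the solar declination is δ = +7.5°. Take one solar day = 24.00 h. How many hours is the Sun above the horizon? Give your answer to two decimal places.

cos H₀ = −tan φ · tan δ = −tan(+35.7°) × tan(+7.500°) = -0.0946, so H₀ = 1.6655 rad = 95.43°.
Daylight = 2H₀/(2π) × 24.00 h = (1.6655/π) × 24.00 = 12.72 h.

12.72 h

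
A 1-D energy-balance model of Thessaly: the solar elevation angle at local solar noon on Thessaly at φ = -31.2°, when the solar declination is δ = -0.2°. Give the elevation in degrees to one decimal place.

At local noon the hour angle is zero, so the zenith angle equals |φ − δ| = |-31.2° − (-0.200°)| = 31.000°.
Elevation = 90° − 31.000° = 59.0°.

59.0°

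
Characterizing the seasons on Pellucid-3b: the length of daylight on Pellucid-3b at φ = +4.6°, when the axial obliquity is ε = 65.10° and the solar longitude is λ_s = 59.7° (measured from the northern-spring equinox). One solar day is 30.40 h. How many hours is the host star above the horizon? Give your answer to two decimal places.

Solar declination: sin δ = sin ε · sin λ_s = sin 65.10° × sin 59.7° = 0.78314, so δ = +51.549°.
cos H₀ = −tan φ · tan δ = −tan(+4.6°) × tan(+51.549°) = -0.1013, so H₀ = 1.6723 rad = 95.82°.
Daylight = 2H₀/(2π) × 30.40 h = (1.6723/π) × 30.40 = 16.18 h.

16.18 h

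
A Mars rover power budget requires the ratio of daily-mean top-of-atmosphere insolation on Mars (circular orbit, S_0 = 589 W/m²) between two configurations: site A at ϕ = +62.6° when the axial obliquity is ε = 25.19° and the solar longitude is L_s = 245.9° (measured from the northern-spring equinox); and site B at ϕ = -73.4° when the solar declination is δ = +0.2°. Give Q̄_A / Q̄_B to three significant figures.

Q̄_A / Q̄_B ≈ 0.116

— Configuration A (ϕ=+62.6°):
Solar declination: sin δ = sin ε · sin L_s = sin 25.19° × sin 245.9° = -0.38852, so δ = -22.863°.
cos h₀ = −tan(+62.6°) tan(-22.863°) = 0.8134, h₀ = 0.6208 rad.
Bracket: h₀ sin ϕ sin δ + cos ϕ cos δ sin h₀ = 0.6208×0.88782×-0.38852 + 0.46020×0.92144×0.58165 = -0.214136 + 0.246647 = 0.032511.
Q̄ = (S_0/π) × [bracket] = (589/π) × 0.032511 = 6.0953 W/m².
— Configuration B (ϕ=-73.4°):
cos h₀ = −tan(-73.4°) tan(+0.200°) = 0.0117, h₀ = 1.5591 rad.
Bracket: h₀ sin ϕ sin δ + cos ϕ cos δ sin h₀ = 1.5591×-0.95832×0.00349 + 0.28569×0.99999×0.99993 = -0.005214 + 0.285667 = 0.280453.
Q̄ = (S_0/π) × [bracket] = (589/π) × 0.280453 = 52.581 W/m².
Ratio Q̄_A / Q̄_B = 6.0953 / 52.581 = 0.1159.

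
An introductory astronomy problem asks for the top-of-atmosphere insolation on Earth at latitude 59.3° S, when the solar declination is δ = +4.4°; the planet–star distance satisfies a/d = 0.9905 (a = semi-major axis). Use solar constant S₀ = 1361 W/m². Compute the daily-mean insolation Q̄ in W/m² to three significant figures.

Q̄ ≈ 174 W/m²

cos H₀ = −tan(-59.3°) tan(+4.400°) = 0.1296, H₀ = 1.4408 rad.
Bracket: H₀ sin φ sin δ + cos φ cos δ sin H₀ = 1.4408×-0.85985×0.07672 + 0.51054×0.99705×0.99157 = -0.095046 + 0.504743 = 0.409697.
Inverse-square distance factor (a/d)² = 0.9905² = 0.981090.
Q̄ = (S₀/π) × 0.981090 × [bracket] = (1361/π) × 0.981090 × 0.409697 = 174.1 W/m².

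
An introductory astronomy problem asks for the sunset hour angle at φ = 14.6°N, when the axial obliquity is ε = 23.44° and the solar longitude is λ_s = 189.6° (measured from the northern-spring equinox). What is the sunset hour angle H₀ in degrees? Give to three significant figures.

H₀ = 89.0°

Solar declination: sin δ = sin ε · sin λ_s = sin 23.44° × sin 189.6° = -0.06634, so δ = -3.804°.
cos H₀ = −tan φ · tan δ = −tan(+14.6°) × tan(-3.804°) = 0.0173, so H₀ = 1.5535 rad = 89.01°.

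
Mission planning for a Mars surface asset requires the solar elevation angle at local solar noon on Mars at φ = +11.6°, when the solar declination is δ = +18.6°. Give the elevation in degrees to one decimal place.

At local noon the hour angle is zero, so the zenith angle equals |φ − δ| = |+11.6° − (+18.600°)| = 7.000°.
Elevation = 90° − 7.000° = 83.0°.

83.0°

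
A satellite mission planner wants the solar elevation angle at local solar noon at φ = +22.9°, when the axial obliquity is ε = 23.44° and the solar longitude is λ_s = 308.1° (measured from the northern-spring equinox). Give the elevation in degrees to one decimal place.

Solar declination: sin δ = sin ε · sin λ_s = sin 23.44° × sin 308.1° = -0.31303, so δ = -18.242°.
At local noon the hour angle is zero, so the zenith angle equals |φ − δ| = |+22.9° − (-18.242°)| = 41.142°.
Elevation = 90° − 41.142° = 48.9°.

48.9°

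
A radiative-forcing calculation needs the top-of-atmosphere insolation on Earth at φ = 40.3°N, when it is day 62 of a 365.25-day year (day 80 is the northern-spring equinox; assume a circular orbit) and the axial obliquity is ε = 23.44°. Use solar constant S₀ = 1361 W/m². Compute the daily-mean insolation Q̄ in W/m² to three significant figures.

Q̄ ≈ 276 W/m²

Solar longitude: λ_s = 360° × (62 − 80)/365.25 = -17.741°, i.e. -17.741° + 360° = 342.259°.
sin δ = sin 23.44° × sin 342.259° = -0.12121, so δ = -6.962°.
cos H₀ = −tan(+40.3°) tan(-6.962°) = 0.1036, H₀ = 1.4670 rad.
Bracket: H₀ sin φ sin δ + cos φ cos δ sin H₀ = 1.4670×0.64679×-0.12121 + 0.76267×0.99263×0.99462 = -0.115009 + 0.752976 = 0.637967.
Q̄ = (S₀/π) × [bracket] = (1361/π) × 0.637967 = 276.4 W/m².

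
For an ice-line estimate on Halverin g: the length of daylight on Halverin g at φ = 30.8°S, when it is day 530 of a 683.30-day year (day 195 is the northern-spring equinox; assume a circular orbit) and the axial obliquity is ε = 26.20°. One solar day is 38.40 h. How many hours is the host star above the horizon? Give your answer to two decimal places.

Solar longitude: λ_s = 360° × (530 − 195)/683.30 = 176.496°.
sin δ = sin 26.20° × sin 176.496° = 0.02698, so δ = +1.546°.
cos H₀ = −tan φ · tan δ = −tan(-30.8°) × tan(+1.546°) = 0.0161, so H₀ = 1.5547 rad = 89.08°.
Daylight = 2H₀/(2π) × 38.40 h = (1.5547/π) × 38.40 = 19.00 h.

19.00 h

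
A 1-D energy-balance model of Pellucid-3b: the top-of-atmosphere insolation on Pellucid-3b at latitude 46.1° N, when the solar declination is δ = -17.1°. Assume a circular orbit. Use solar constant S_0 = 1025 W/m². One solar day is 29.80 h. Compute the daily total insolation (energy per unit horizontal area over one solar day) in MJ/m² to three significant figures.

12.7 MJ/m²

cos h₀ = −tan(+46.1°) tan(-17.100°) = 0.3197, h₀ = 1.2454 rad.
Bracket: h₀ sin ϕ sin δ + cos ϕ cos δ sin h₀ = 1.2454×0.72055×-0.29404 + 0.69340×0.95579×0.94752 = -0.263864 + 0.627964 = 0.364100.
Q̄ = (S_0/π) × [bracket] = (1025/π) × 0.364100 = 118.79 W/m².
Daily total = Q̄ × 29.80 h × 3600 s/h = 118.79 × 29.80 × 3600 / 10⁶ = 12.74 MJ/m².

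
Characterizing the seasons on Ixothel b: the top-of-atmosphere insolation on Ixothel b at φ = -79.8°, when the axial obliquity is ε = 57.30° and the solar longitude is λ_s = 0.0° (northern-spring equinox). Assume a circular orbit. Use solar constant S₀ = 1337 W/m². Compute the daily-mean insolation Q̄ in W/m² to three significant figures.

Solar declination: sin δ = sin ε · sin λ_s = sin 57.30° × sin 0.0° = 0.00000, so δ = +0.000°.
cos H₀ = −tan(-79.8°) tan(+0.000°) = 0.0000, H₀ = 1.5708 rad.
Bracket: H₀ sin φ sin δ + cos φ cos δ sin H₀ = 1.5708×-0.98420×0.00000 + 0.17708×1.00000×1.00000 = -0.000000 + 0.177080 = 0.177080.
Q̄ = (S₀/π) × [bracket] = (1337/π) × 0.177080 = 75.36 W/m².

Q̄ ≈ 75.4 W/m²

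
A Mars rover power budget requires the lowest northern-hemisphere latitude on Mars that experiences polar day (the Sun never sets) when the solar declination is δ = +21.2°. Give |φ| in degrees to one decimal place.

Polar day requires cos H₀ = −tan φ tan δ ≤ −1, i.e. tan φ tan δ ≥ 1.
The boundary is |tan φ| · |tan δ| = 1, so |φ| = 90° − |δ| = 90° − 21.2° = 68.8° in the northern hemisphere.

|φ| = 68.8°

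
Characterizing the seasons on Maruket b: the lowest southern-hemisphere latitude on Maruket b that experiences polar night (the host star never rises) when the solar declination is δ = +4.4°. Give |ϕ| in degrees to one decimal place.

|ϕ| = 85.6°

Polar night requires cos h₀ = −tan ϕ tan δ ≥ 1, i.e. tan ϕ tan δ ≤ −1.
The boundary is |tan ϕ| · |tan δ| = 1, so |ϕ| = 90° − |δ| = 90° − 4.4° = 85.6° in the southern hemisphere.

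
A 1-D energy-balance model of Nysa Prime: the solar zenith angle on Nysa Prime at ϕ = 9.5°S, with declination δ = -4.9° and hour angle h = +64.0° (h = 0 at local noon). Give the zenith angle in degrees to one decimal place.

cos θ_z = sin ϕ sin δ + cos ϕ cos δ cos h = 0.014098 + 0.430779 = 0.444877.
θ_z = arccos(0.444877) = 63.6°.

θ_z = 63.6°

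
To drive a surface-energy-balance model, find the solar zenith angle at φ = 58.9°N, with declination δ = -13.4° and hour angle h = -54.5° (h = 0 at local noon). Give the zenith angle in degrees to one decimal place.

cos θ_z = sin φ sin δ + cos φ cos δ cos h = -0.198438 + 0.291786 = 0.093348.
θ_z = arccos(0.093348) = 84.6°.

θ_z = 84.6°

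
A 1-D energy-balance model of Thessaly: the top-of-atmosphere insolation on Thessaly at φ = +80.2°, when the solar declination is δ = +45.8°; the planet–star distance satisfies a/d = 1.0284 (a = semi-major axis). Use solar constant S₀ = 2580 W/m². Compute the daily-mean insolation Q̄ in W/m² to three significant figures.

Q̄ ≈ 1.93e+03 W/m²

cos H₀ = −tan(+80.2°) tan(+45.800°) = -5.9534 ≤ −1 ⇒ polar day, H₀ = π.
Bracket: H₀ sin φ sin δ + cos φ cos δ sin H₀ = 3.1416×0.98541×0.71691 + 0.17021×0.69717×0.00000 = 2.219384 + 0.000000 = 2.219384.
Inverse-square distance factor (a/d)² = 1.0284² = 1.057607.
Q̄ = (S₀/π) × 1.057607 × [bracket] = (2580/π) × 1.057607 × 2.219384 = 1928 W/m².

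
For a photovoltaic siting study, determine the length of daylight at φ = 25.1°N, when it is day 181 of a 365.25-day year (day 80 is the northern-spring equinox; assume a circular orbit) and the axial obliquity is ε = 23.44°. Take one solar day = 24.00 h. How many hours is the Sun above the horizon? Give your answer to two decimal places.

13.54 h

Solar longitude: λ_s = 360° × (181 − 80)/365.25 = 99.548°.
sin δ = sin 23.44° × sin 99.548° = 0.39228, so δ = +23.096°.
cos H₀ = −tan φ · tan δ = −tan(+25.1°) × tan(+23.096°) = -0.1998, so H₀ = 1.7719 rad = 101.52°.
Daylight = 2H₀/(2π) × 24.00 h = (1.7719/π) × 24.00 = 13.54 h.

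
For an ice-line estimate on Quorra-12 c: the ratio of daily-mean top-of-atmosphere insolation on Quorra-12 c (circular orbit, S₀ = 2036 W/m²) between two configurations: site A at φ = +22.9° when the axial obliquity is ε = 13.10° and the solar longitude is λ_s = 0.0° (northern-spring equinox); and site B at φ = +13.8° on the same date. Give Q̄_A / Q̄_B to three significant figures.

— Configuration A (φ=+22.9°):
Solar declination: sin δ = sin ε · sin λ_s = sin 13.10° × sin 0.0° = 0.00000, so δ = +0.000°.
cos H₀ = −tan(+22.9°) tan(+0.000°) = -0.0000, H₀ = 1.5708 rad.
Bracket: H₀ sin φ sin δ + cos φ cos δ sin H₀ = 1.5708×0.38912×0.00000 + 0.92119×1.00000×1.00000 = 0.000000 + 0.921190 = 0.921190.
Q̄ = (S₀/π) × [bracket] = (2036/π) × 0.921190 = 597.00 W/m².
— Configuration B (φ=+13.8°):
cos H₀ = −tan(+13.8°) tan(+0.000°) = -0.0000, H₀ = 1.5708 rad.
Bracket: H₀ sin φ sin δ + cos φ cos δ sin H₀ = 1.5708×0.23853×0.00000 + 0.97113×1.00000×1.00000 = 0.000000 + 0.971130 = 0.971130.
Q̄ = (S₀/π) × [bracket] = (2036/π) × 0.971130 = 629.37 W/m².
Ratio Q̄_A / Q̄_B = 597.00 / 629.37 = 0.9486.

Q̄_A / Q̄_B ≈ 0.949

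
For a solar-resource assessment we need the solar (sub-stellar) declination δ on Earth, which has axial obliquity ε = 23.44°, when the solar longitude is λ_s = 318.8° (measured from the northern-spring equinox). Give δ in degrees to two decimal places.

δ = -15.19°

sin δ = sin ε · sin λ_s = sin 23.44° × sin 318.8° = -0.262019.
δ = arcsin(-0.262019) = -15.19°.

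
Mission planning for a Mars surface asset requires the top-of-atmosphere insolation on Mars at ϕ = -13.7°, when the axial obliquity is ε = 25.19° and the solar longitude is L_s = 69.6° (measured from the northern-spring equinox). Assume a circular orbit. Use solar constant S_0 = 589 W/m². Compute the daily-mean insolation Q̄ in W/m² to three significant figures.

Q̄ ≈ 140 W/m²

Solar declination: sin δ = sin ε · sin L_s = sin 25.19° × sin 69.6° = 0.39893, so δ = +23.511°.
cos h₀ = −tan(-13.7°) tan(+23.511°) = 0.1061, h₀ = 1.4645 rad.
Bracket: h₀ sin ϕ sin δ + cos ϕ cos δ sin h₀ = 1.4645×-0.23684×0.39893 + 0.97155×0.91698×0.99436 = -0.138370 + 0.885867 = 0.747497.
Q̄ = (S_0/π) × [bracket] = (589/π) × 0.747497 = 140.1 W/m².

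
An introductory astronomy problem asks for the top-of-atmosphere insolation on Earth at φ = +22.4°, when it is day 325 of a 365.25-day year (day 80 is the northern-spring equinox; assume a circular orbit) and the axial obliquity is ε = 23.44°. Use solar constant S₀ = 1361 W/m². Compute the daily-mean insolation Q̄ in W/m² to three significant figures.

Solar longitude: λ_s = 360° × (325 − 80)/365.25 = 241.478°.
sin δ = sin 23.44° × sin 241.478° = -0.34951, so δ = -20.457°.
cos H₀ = −tan(+22.4°) tan(-20.457°) = 0.1538, H₀ = 1.4164 rad.
Bracket: H₀ sin φ sin δ + cos φ cos δ sin H₀ = 1.4164×0.38107×-0.34951 + 0.92455×0.93693×0.98811 = -0.188647 + 0.855939 = 0.667292.
Q̄ = (S₀/π) × [bracket] = (1361/π) × 0.667292 = 289.1 W/m².

Q̄ ≈ 289 W/m²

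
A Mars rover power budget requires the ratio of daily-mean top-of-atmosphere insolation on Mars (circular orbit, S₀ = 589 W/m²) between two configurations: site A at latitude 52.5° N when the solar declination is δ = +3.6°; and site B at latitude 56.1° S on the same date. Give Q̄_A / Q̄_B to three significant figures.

— Configuration A (φ=+52.5°):
cos H₀ = −tan(+52.5°) tan(+3.600°) = -0.0820, H₀ = 1.6529 rad.
Bracket: H₀ sin φ sin δ + cos φ cos δ sin H₀ = 1.6529×0.79335×0.06279 + 0.60876×0.99803×0.99663 = 0.082338 + 0.605513 = 0.687851.
Q̄ = (S₀/π) × [bracket] = (589/π) × 0.687851 = 128.96 W/m².
— Configuration B (φ=-56.1°):
cos H₀ = −tan(-56.1°) tan(+3.600°) = 0.0936, H₀ = 1.4770 rad.
Bracket: H₀ sin φ sin δ + cos φ cos δ sin H₀ = 1.4770×-0.83001×0.06279 + 0.55775×0.99803×0.99561 = -0.076976 + 0.554208 = 0.477232.
Q̄ = (S₀/π) × [bracket] = (589/π) × 0.477232 = 89.474 W/m².
Ratio Q̄_A / Q̄_B = 128.96 / 89.474 = 1.441.

Q̄_A / Q̄_B ≈ 1.44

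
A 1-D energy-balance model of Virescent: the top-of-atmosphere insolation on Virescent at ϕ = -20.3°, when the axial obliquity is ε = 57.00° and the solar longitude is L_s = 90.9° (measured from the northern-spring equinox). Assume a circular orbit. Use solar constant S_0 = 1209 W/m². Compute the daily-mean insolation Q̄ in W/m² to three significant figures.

Q̄ ≈ 53.6 W/m²

Solar declination: sin δ = sin ε · sin L_s = sin 57.00° × sin 90.9° = 0.83857, so δ = +56.989°.
cos h₀ = −tan(-20.3°) tan(+56.989°) = 0.5694, h₀ = 0.9650 rad.
Bracket: h₀ sin ϕ sin δ + cos ϕ cos δ sin h₀ = 0.9650×-0.34694×0.83857 + 0.93789×0.54480×0.82208 = -0.280751 + 0.420052 = 0.139301.
Q̄ = (S_0/π) × [bracket] = (1209/π) × 0.139301 = 53.61 W/m².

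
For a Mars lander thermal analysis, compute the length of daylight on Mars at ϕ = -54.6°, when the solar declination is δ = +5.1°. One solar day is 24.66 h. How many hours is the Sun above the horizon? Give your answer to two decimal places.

11.34 h

cos h₀ = −tan ϕ · tan δ = −tan(-54.6°) × tan(+5.100°) = 0.1256, so h₀ = 1.4449 rad = 82.79°.
Daylight = 2h₀/(2π) × 24.66 h = (1.4449/π) × 24.66 = 11.34 h.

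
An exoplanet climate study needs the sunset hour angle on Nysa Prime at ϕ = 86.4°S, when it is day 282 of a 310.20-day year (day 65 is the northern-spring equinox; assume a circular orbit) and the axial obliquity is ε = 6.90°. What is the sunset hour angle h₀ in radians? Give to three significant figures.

Solar longitude: L_s = 360° × (282 − 65)/310.20 = 251.838°.
sin δ = sin 6.90° × sin 251.838° = -0.11415, so δ = -6.555°.
Sunrise equation: cos h₀ = −tan ϕ · tan δ = -1.8263 ≤ −1, so the host star never sets (polar day) and h₀ = π.

h₀ = 3.14 rad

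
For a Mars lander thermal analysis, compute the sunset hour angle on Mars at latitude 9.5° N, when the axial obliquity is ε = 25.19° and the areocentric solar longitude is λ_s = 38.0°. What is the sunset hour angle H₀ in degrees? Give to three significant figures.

sin δ = sin 25.19° × sin 38.0° = 0.26204, so δ = +15.191°.
cos H₀ = −tan φ · tan δ = −tan(+9.5°) × tan(+15.191°) = -0.0454, so H₀ = 1.6162 rad = 92.60°.

H₀ = 92.6°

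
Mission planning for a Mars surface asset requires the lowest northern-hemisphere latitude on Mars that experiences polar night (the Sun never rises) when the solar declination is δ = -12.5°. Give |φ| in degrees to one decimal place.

|φ| = 77.5°

Polar night requires cos H₀ = −tan φ tan δ ≥ 1, i.e. tan φ tan δ ≤ −1.
The boundary is |tan φ| · |tan δ| = 1, so |φ| = 90° − |δ| = 90° − 12.5° = 77.5° in the northern hemisphere.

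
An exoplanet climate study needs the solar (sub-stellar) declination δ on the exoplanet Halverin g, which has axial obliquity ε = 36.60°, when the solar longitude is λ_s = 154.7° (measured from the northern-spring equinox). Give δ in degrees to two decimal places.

δ = +14.76°

sin δ = sin ε · sin λ_s = sin 36.60° × sin 154.7° = 0.254801.
δ = arcsin(0.254801) = +14.76°.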